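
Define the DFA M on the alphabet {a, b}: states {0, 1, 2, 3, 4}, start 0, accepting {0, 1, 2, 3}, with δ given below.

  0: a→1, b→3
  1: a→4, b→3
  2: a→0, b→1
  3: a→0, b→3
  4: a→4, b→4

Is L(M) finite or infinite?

infinite

State 0 is reachable from the start and can reach an accepting state, and it lies on the cycle 0 → 1 → 3 → 0.
Traversing that cycle any number of times yields accepted strings of unbounded length, so the language is infinite.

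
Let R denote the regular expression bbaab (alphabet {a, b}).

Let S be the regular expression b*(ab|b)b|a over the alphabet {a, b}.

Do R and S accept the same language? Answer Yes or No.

The string bbaab is accepted by R but rejected by S.
So L(R) ≠ L(S).

No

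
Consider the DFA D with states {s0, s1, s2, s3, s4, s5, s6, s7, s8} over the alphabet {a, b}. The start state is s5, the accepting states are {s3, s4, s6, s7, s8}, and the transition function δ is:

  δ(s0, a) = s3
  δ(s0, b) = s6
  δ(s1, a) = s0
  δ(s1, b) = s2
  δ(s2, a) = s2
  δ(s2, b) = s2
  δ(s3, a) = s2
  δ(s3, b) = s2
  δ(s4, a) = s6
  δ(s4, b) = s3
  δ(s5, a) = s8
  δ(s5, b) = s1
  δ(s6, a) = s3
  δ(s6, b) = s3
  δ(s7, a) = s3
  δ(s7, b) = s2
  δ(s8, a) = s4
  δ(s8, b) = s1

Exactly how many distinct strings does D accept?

The useful subgraph on states {s0, s1, s3, s4, s5, s6, s8} is acyclic, so L(D) is finite; the longest accepting path visits 6 useful states, giving maximum string length 5.
Counting accepting paths from s5 by length: 1 of length 1, 1 of length 2, 4 of length 3, 6 of length 4, 2 of length 5. Total 14.

14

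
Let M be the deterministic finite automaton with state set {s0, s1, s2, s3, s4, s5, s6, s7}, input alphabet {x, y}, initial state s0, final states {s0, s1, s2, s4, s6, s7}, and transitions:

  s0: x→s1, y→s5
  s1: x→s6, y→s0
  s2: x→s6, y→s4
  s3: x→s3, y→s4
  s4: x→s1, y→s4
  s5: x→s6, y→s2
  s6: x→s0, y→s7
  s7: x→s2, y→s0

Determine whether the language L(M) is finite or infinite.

State s0 is reachable from the start and can reach an accepting state, and it lies on the cycle s0 → s1 → s0.
Traversing that cycle any number of times yields accepted strings of unbounded length, so the language is infinite.

infinite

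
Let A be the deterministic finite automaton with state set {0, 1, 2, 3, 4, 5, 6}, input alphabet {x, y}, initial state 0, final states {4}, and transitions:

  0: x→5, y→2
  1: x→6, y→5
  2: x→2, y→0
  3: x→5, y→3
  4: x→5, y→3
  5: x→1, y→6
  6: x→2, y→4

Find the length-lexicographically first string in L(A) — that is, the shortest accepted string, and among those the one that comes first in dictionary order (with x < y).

A breadth-first search from 0 reaches an accepting state first via the path 0 → 5 → 6 → 4 on input xyy.
No string of length < 3 is accepted (BFS exhausts all shorter strings without reaching an accepting state), and xyy is the lexicographically least accepting string of length 3.

xyy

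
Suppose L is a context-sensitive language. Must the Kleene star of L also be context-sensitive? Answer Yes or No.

Yes

An LBA guesses a factorisation of the input into blocks (marking block boundaries on a second track) and verifies each block with the LBA for L; this uses no space beyond the input, so L* is context-sensitive.
So the context-sensitive languages are closed under Kleene star.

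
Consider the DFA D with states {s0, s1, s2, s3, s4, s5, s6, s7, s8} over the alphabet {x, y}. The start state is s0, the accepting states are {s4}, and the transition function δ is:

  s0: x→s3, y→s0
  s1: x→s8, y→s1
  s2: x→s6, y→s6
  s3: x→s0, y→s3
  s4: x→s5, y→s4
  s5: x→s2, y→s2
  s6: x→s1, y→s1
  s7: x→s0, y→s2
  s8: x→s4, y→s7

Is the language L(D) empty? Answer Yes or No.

Yes

The states reachable from the start state are {s0, s3}.
None of the accepting states {s4} is reachable, so no string is accepted and L(D) = ∅.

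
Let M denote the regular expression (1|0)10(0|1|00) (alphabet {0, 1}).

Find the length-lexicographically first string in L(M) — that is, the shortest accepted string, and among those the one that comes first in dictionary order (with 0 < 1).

By inspection of the expression, no string of length less than 4 matches, and 0100 is the lexicographically first match of length 4.

0100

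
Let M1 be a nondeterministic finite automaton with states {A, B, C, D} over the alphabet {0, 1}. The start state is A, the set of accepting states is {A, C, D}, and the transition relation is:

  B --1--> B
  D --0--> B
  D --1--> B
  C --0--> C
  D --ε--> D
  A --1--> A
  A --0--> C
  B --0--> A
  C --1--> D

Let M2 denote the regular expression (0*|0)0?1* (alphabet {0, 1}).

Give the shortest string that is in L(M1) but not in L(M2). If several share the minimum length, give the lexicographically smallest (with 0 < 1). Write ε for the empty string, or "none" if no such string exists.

10

The string 10 is accepted by M1 but not by M2.
No shorter string lies in the difference, and 10 is the lexicographically first length-2 string in L(M1) \ L(M2).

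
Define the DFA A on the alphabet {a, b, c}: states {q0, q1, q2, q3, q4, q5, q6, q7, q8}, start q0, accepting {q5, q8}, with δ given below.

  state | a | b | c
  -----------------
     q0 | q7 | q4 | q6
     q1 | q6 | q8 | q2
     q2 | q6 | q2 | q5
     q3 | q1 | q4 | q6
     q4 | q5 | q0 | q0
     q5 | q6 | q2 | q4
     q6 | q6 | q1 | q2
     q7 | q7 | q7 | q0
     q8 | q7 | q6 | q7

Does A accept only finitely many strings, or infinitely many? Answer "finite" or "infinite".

State q0 is reachable from the start and can reach an accepting state, and it lies on the cycle q0 → q4 → q0.
Traversing that cycle any number of times yields accepted strings of unbounded length, so the language is infinite.

infinite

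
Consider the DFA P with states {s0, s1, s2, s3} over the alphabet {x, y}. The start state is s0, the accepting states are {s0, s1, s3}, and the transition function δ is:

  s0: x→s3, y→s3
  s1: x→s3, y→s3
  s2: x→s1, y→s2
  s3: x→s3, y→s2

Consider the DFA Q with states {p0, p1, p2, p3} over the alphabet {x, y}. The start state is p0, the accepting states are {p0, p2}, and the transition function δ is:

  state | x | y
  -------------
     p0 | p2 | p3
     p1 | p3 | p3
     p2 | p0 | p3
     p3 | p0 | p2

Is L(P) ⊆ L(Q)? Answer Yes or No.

No

The string y is in L(P) but not in L(Q).
So L(P) ⊄ L(Q).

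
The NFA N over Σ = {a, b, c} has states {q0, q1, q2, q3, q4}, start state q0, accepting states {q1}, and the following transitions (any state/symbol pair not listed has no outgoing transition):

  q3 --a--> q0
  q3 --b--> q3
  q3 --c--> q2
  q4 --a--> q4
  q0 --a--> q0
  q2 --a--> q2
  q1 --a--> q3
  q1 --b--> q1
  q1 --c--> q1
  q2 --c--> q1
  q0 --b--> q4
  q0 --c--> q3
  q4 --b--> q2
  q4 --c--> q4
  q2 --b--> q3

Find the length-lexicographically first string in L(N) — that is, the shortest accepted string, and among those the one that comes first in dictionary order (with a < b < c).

bbc

A breadth-first search from q0 reaches an accepting state first via the path q0 → q4 → q2 → q1 on input bbc.
No string of length < 3 is accepted (BFS exhausts all shorter strings without reaching an accepting state), and bbc is the lexicographically least accepting string of length 3.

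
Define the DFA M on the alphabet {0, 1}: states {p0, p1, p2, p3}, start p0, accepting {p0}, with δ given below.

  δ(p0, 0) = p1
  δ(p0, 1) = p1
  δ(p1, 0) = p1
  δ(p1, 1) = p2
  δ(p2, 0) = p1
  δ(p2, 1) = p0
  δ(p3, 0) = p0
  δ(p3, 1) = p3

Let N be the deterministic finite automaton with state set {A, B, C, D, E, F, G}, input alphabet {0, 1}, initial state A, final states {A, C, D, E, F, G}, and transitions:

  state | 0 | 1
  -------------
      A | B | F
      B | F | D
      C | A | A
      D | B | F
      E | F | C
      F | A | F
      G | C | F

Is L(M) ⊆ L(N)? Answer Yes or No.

Yes

Exploring the product automaton M × N from the start pair (p0, A), following both machines on each input symbol, reaches 7 state pairs: (p0, A), (p1, B), (p1, F), (p2, D), (p1, A), (p2, F), (p0, F).
M accepts in {p0} and N accepts in {A, C, D, E, F, G}. The reachable pairs whose M-component is accepting are (p0, A), (p0, F); in each of them the N-component is accepting too, so the product for L(M) \ L(N) (M-component accepting, N-component rejecting) has no reachable accepting pair and the difference is empty.
Hence every string in L(M) is also in L(N).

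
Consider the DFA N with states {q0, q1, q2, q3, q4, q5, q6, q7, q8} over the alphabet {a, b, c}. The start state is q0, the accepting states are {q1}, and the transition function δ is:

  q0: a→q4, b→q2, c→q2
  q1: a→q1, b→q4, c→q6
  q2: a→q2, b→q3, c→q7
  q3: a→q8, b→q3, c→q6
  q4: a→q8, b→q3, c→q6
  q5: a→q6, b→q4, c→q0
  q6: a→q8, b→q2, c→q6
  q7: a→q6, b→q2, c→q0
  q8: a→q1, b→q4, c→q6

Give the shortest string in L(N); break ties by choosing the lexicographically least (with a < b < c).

aaa

A breadth-first search from q0 reaches an accepting state first via the path q0 → q4 → q8 → q1 on input aaa.
No string of length < 3 is accepted (BFS exhausts all shorter strings without reaching an accepting state), and aaa is the lexicographically least accepting string of length 3.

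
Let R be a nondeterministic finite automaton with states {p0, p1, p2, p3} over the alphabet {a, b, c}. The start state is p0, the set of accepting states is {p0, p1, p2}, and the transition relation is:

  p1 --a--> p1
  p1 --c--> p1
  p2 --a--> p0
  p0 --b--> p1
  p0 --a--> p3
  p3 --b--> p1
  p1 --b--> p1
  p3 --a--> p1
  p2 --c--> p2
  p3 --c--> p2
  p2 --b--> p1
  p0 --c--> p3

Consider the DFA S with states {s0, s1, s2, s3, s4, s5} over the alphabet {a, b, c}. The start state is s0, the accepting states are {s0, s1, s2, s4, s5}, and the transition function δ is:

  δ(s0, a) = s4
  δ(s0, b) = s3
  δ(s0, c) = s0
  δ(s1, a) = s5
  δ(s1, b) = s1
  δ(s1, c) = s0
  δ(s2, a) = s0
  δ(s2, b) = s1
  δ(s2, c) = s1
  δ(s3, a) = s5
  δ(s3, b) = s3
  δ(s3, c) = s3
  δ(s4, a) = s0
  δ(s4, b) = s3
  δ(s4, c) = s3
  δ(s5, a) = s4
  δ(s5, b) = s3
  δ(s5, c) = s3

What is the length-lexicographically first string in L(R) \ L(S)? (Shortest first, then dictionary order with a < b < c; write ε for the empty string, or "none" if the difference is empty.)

The string b is accepted by R but not by S.
No shorter string lies in the difference, and b is the lexicographically first length-1 string in L(R) \ L(S).

b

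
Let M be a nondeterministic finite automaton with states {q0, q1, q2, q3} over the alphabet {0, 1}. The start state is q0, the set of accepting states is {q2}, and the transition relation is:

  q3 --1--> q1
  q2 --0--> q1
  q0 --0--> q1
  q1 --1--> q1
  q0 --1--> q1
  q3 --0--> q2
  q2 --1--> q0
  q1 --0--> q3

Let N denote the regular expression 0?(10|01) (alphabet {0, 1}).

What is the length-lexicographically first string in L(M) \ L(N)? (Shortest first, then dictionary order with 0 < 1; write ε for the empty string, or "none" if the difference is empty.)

000

The string 000 is accepted by M but not by N.
No shorter string lies in the difference, and 000 is the lexicographically first length-3 string in L(M) \ L(N).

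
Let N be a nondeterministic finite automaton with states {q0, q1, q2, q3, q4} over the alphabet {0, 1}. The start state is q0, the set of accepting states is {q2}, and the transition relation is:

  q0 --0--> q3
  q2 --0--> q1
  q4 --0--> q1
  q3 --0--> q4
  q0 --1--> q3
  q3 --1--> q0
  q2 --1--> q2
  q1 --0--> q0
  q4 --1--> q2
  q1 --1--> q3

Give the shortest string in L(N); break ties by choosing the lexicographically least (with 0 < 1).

A breadth-first search from q0 reaches an accepting state first via the path q0 → q3 → q4 → q2 on input 001.
No string of length < 3 is accepted (BFS exhausts all shorter strings without reaching an accepting state), and 001 is the lexicographically least accepting string of length 3.

001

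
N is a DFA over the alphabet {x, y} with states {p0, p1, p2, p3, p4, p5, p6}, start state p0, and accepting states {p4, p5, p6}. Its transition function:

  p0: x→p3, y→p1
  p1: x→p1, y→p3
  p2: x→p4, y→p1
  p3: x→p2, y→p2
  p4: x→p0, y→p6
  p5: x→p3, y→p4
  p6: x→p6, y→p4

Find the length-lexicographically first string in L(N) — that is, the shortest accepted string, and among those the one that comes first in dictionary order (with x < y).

A breadth-first search from p0 reaches an accepting state first via the path p0 → p3 → p2 → p4 on input xxx.
No string of length < 3 is accepted (BFS exhausts all shorter strings without reaching an accepting state), and xxx is the lexicographically least accepting string of length 3.

xxx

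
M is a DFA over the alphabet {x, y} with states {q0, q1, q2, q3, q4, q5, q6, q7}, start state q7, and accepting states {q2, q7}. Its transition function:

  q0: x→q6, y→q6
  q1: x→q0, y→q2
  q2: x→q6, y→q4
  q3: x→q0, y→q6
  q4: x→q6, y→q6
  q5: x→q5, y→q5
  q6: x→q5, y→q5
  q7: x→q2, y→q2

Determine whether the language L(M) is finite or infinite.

The useful states (reachable from q7 and able to reach an accepting state) are {q2, q7}.
Restricted to these states the transition graph has no cycle, so every accepting path has bounded length and L is finite.

finite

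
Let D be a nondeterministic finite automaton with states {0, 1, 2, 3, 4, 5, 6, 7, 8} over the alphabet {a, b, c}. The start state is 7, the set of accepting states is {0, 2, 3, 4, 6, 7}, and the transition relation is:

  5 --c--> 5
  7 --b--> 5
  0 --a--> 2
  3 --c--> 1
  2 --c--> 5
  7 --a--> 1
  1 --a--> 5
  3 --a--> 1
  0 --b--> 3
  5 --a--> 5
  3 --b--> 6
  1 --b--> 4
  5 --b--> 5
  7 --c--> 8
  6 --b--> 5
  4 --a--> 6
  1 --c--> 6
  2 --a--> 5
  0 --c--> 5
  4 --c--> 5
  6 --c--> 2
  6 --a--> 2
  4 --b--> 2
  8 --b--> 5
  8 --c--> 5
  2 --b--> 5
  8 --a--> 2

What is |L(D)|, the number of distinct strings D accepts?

10

The useful subgraph on states {1, 2, 4, 6, 7, 8} is acyclic, so L(D) is finite; the longest accepting path visits 5 useful states, giving maximum string length 4.
Counting accepting paths from 7 by length: 1 of length 0, 3 of length 2, 4 of length 3, 2 of length 4. Total 10.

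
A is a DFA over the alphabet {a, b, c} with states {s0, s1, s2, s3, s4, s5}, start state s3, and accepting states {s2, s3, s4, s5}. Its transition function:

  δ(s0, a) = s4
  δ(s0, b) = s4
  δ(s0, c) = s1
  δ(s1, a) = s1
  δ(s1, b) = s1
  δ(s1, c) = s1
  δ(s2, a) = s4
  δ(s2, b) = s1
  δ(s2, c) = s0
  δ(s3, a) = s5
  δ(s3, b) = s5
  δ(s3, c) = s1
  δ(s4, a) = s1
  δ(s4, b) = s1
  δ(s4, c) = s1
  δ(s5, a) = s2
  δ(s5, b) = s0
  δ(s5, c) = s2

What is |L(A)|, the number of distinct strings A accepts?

23

The useful subgraph on states {s0, s2, s3, s4, s5} is acyclic, so L(A) is finite; the longest accepting path visits 5 useful states, giving maximum string length 4.
Counting accepting paths from s3 by length: 1 of length 0, 2 of length 1, 4 of length 2, 8 of length 3, 8 of length 4. Total 23.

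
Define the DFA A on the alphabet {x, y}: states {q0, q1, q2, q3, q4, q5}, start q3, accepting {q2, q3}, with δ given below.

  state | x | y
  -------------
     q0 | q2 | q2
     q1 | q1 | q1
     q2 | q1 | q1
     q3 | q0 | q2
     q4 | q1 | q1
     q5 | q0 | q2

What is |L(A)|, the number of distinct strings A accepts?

4

The useful subgraph on states {q0, q2, q3} is acyclic, so L(A) is finite; the longest accepting path visits 3 useful states, giving maximum string length 2.
Counting accepting paths from q3 by length: 1 of length 0, 1 of length 1, 2 of length 2. Total 4.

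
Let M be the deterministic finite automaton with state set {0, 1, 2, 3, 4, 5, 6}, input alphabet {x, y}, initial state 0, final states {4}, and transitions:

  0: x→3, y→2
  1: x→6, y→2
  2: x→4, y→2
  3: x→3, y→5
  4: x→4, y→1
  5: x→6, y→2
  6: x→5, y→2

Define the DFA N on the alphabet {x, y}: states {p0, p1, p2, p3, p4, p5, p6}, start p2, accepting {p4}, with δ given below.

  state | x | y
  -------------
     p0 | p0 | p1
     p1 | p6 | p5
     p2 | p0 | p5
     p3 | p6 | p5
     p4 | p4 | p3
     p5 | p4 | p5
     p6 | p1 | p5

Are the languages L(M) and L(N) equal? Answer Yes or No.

Yes

Exploring the product automaton M × N from the start pair (0, p2), following both machines on each input symbol, reaches 7 state pairs: (0, p2), (3, p0), (2, p5), (5, p1), (4, p4), (6, p6), (1, p3).
M accepts in {4} and N accepts in {p4}. In every reachable pair the two components are either both accepting — (4, p4) — or both non-accepting, so no string is accepted by exactly one of the machines: L(M) \ L(N) and L(N) \ L(M) are both empty.
Hence every string is accepted by M iff it is accepted by N, and the two languages coincide.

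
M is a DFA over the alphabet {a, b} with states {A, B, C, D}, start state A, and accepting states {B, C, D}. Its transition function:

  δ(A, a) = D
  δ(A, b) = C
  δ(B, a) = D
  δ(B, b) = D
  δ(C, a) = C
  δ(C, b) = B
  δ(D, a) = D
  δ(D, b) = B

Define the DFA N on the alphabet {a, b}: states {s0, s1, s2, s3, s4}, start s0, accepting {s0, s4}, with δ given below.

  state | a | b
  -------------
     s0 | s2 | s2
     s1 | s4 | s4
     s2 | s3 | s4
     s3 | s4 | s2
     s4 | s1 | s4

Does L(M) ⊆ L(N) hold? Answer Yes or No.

The string a is in L(M) but not in L(N).
So L(M) ⊄ L(N).

No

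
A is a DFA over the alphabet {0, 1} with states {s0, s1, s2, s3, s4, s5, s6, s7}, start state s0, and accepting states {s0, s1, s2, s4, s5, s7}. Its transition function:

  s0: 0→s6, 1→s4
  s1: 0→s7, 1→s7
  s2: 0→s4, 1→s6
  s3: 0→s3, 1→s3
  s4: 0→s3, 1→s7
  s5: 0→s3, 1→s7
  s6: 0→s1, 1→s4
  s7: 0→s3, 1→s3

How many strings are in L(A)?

8

The useful subgraph on states {s0, s1, s4, s6, s7} is acyclic, so L(A) is finite; the longest accepting path visits 4 useful states, giving maximum string length 3.
Counting accepting paths from s0 by length: 1 of length 0, 1 of length 1, 3 of length 2, 3 of length 3. Total 8.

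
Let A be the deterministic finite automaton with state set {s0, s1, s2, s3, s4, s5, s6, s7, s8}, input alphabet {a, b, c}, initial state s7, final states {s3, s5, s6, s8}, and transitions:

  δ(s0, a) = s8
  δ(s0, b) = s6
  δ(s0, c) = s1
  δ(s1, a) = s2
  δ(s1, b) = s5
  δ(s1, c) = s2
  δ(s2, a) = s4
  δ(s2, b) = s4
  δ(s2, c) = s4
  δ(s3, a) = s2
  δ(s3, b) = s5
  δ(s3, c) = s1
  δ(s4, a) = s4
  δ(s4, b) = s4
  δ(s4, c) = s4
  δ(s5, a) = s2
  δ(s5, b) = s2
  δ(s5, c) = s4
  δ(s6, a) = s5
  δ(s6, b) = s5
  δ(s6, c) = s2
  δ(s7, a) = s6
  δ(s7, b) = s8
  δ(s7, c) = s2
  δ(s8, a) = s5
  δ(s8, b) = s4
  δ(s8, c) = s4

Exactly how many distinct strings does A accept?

5

The useful subgraph on states {s5, s6, s7, s8} is acyclic, so L(A) is finite; the longest accepting path visits 3 useful states, giving maximum string length 2.
Counting accepting paths from s7 by length: 2 of length 1, 3 of length 2. Total 5.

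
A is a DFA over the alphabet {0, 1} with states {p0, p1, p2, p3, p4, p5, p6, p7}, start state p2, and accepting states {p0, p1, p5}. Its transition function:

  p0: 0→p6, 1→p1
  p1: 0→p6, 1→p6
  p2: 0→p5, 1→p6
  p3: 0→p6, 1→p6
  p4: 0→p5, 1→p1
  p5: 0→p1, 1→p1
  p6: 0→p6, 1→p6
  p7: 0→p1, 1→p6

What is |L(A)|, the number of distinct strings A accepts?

The useful subgraph on states {p1, p2, p5} is acyclic, so L(A) is finite; the longest accepting path visits 3 useful states, giving maximum string length 2.
Counting accepting paths from p2 by length: 1 of length 1, 2 of length 2. Total 3.

3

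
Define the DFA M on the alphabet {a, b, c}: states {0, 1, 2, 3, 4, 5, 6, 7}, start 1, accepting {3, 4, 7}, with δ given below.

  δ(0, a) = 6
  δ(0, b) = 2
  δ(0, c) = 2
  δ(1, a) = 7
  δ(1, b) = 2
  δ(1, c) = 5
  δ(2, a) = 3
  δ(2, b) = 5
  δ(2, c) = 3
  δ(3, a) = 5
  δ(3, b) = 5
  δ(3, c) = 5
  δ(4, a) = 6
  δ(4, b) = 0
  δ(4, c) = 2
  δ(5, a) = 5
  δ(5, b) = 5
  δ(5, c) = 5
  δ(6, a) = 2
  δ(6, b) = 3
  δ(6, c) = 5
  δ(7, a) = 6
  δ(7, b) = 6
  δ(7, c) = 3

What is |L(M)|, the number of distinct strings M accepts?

10

The useful subgraph on states {1, 2, 3, 6, 7} is acyclic, so L(M) is finite; the longest accepting path visits 5 useful states, giving maximum string length 4.
Counting accepting paths from 1 by length: 1 of length 1, 3 of length 2, 2 of length 3, 4 of length 4. Total 10.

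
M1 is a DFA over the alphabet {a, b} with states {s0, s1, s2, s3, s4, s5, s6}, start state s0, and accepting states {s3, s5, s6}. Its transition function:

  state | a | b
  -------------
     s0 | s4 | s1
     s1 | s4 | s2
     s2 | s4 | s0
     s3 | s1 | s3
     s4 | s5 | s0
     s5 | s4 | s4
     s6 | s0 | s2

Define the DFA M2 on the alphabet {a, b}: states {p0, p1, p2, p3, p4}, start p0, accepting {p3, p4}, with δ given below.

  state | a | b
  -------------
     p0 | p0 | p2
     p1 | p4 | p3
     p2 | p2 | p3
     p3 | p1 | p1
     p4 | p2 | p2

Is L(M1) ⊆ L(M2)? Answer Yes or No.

No

The string aa is in L(M1) but not in L(M2).
So L(M1) ⊄ L(M2).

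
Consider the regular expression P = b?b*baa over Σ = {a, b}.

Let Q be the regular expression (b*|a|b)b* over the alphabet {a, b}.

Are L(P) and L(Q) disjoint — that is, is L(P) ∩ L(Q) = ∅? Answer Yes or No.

Yes

Converting the expression P to a DFA (subset construction, then merging equivalent states) gives the minimal DFA with states {p0, p1, p2, p3, p4}, start state p0, accepting states {p4} and transitions p0: a→p1, b→p2; p1: a→p1, b→p1; p2: a→p3, b→p2; p3: a→p4, b→p1; p4: a→p1, b→p1.
Converting the expression Q to a DFA (subset construction, then merging equivalent states) gives the minimal DFA with states {q0, q1, q2}, start state q0, accepting states {q0, q1} and transitions q0: a→q1, b→q1; q1: a→q2, b→q1; q2: a→q2, b→q2.
Exploring the product automaton P × Q from the start pair (p0, q0), following both machines on each input symbol, reaches 6 state pairs: (p0, q0), (p1, q1), (p2, q1), (p1, q2), (p3, q2), (p4, q2).
P accepts in {p4} and Q accepts in {q0, q1}; no reachable pair has both components accepting, so no string drives both machines to acceptance simultaneously and L(P) ∩ L(Q) = ∅.
So no string is accepted by both, and the intersection is empty.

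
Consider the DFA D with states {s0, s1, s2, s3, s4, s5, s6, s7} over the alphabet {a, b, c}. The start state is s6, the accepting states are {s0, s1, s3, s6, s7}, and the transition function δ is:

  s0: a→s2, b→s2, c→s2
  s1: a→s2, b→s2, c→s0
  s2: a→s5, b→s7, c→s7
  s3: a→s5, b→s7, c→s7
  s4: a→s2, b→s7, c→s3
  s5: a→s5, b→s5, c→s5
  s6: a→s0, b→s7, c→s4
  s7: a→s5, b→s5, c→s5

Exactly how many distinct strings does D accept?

15

The useful subgraph on states {s0, s2, s3, s4, s6, s7} is acyclic, so L(D) is finite; the longest accepting path visits 4 useful states, giving maximum string length 3.
Counting accepting paths from s6 by length: 1 of length 0, 2 of length 1, 2 of length 2, 10 of length 3. Total 15.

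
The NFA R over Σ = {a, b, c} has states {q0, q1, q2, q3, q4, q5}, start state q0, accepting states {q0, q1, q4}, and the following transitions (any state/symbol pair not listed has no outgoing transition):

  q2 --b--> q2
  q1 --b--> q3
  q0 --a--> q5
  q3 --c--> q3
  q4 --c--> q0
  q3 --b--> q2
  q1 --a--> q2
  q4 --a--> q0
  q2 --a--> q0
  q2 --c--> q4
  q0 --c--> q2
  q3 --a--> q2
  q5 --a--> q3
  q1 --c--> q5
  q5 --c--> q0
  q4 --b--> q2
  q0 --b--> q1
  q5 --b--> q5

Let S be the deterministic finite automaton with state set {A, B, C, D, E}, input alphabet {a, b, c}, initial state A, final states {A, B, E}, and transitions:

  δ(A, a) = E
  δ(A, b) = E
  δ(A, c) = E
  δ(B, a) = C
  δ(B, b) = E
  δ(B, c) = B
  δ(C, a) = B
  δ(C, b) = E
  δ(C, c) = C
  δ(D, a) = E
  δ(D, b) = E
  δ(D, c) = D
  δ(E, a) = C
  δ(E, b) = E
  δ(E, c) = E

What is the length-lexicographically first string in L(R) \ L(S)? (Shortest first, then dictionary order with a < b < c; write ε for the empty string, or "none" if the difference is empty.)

ca

The string ca is accepted by R but not by S.
No shorter string lies in the difference, and ca is the lexicographically first length-2 string in L(R) \ L(S).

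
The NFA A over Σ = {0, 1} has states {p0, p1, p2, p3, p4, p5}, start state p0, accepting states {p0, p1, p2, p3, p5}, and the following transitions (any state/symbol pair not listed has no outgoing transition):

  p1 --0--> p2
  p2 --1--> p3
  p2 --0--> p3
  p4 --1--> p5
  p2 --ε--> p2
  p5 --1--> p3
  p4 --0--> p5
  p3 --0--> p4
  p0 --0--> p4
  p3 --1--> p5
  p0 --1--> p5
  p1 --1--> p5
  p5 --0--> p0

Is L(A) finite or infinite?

infinite

State p0 is reachable from the start and can reach an accepting state, and it lies on the cycle p0 → p4 → p5 → p0.
Traversing that cycle any number of times yields accepted strings of unbounded length, so the language is infinite.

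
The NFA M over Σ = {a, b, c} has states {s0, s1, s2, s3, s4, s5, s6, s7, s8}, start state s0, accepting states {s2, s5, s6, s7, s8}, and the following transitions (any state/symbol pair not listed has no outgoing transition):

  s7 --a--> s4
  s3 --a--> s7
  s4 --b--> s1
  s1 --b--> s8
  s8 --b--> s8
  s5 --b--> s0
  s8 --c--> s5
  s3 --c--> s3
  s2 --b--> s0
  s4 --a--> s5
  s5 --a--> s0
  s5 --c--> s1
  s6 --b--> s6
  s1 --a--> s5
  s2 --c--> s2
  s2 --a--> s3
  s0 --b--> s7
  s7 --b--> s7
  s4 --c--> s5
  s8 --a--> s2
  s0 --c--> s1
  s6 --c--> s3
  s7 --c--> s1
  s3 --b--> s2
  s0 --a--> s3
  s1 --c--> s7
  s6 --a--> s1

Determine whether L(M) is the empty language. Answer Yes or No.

No

The string b is accepted: the run s0 → s7 ends in the accepting state s7.
Since at least one string is accepted, L(M) is not empty.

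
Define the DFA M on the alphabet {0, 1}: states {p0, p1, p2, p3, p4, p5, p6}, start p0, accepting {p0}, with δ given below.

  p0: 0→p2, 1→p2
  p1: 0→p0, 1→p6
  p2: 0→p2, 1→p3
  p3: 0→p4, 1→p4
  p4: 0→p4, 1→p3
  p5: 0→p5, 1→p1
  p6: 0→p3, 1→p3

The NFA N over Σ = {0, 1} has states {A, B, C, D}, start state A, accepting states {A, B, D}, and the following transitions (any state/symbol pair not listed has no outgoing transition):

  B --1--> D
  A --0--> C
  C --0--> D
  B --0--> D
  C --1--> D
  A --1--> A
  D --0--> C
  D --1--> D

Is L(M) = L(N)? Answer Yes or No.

No

The string 1 is accepted by N but rejected by M.
So L(M) ≠ L(N).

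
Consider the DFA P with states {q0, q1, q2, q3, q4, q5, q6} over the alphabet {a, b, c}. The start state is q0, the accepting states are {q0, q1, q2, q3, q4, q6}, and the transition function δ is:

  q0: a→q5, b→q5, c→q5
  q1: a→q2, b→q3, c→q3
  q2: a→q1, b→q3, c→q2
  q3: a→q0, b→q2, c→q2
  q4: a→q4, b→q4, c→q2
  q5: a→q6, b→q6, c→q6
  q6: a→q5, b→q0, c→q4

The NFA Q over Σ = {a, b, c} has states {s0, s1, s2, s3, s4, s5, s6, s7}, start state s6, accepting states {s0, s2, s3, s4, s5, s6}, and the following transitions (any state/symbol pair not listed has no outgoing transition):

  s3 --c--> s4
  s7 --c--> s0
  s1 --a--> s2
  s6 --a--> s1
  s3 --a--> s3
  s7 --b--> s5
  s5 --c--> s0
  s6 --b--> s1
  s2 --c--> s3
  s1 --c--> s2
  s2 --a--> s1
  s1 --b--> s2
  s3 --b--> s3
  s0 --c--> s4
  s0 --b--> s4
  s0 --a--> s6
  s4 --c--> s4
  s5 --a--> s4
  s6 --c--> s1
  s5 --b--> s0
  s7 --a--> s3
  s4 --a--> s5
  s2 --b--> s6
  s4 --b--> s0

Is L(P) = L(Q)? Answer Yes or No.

Yes

Exploring the product automaton P × Q from the start pair (q0, s6), following both machines on each input symbol, reaches 7 state pairs: (q0, s6), (q5, s1), (q6, s2), (q4, s3), (q2, s4), (q1, s5), (q3, s0).
P accepts in {q0, q1, q2, q3, q4, q6} and Q accepts in {s0, s2, s3, s4, s5, s6}. In every reachable pair the two components are either both accepting — (q0, s6), (q6, s2), (q4, s3), (q2, s4), (q1, s5), (q3, s0) — or both non-accepting, so no string is accepted by exactly one of the machines: L(P) \ L(Q) and L(Q) \ L(P) are both empty.
Hence every string is accepted by P iff it is accepted by Q, and the two languages coincide.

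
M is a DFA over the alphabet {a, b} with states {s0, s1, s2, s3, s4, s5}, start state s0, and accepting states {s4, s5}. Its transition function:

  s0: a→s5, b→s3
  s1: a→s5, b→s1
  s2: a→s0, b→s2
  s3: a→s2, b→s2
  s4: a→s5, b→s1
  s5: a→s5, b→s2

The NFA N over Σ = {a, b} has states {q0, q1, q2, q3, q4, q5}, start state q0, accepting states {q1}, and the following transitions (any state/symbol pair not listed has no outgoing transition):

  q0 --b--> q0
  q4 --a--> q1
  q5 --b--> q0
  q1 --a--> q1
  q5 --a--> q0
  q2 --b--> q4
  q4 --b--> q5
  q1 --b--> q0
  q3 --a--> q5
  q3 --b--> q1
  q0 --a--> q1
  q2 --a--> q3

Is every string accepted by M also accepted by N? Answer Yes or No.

Exploring the product automaton M × N from the start pair (s0, q0), following both machines on each input symbol, reaches 6 state pairs: (s0, q0), (s5, q1), (s3, q0), (s2, q0), (s2, q1), (s0, q1).
M accepts in {s4, s5} and N accepts in {q1}. The reachable pairs whose M-component is accepting are (s5, q1); in each of them the N-component is accepting too, so the product for L(M) \ L(N) (M-component accepting, N-component rejecting) has no reachable accepting pair and the difference is empty.
Hence every string in L(M) is also in L(N).

Yes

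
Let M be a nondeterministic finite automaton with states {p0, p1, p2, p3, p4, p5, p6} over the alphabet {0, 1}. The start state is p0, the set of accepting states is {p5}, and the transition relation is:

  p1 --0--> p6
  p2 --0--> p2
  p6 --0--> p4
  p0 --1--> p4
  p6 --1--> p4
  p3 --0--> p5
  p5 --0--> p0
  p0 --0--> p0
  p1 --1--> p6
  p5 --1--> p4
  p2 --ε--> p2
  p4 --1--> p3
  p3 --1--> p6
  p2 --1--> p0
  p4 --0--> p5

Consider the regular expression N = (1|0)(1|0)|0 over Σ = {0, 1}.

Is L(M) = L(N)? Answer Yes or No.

The string 010 is accepted by M but rejected by N.
So L(M) ≠ L(N).

No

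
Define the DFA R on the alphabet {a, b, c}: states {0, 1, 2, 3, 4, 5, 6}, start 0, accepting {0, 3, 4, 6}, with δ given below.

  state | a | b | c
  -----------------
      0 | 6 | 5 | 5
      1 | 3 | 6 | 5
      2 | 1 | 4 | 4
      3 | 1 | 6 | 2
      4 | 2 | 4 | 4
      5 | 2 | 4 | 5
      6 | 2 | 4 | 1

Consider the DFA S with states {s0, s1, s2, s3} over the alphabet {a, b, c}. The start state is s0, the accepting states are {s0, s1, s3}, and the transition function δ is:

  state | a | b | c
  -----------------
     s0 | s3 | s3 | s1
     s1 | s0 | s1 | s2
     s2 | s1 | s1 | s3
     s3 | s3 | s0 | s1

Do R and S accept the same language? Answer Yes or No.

No

The string cbc is accepted by R but rejected by S.
So L(R) ≠ L(S).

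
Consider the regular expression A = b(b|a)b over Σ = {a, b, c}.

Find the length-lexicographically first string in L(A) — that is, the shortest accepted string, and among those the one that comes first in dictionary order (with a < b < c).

bab

By inspection of the expression, no string of length less than 3 matches, and bab is the lexicographically first match of length 3.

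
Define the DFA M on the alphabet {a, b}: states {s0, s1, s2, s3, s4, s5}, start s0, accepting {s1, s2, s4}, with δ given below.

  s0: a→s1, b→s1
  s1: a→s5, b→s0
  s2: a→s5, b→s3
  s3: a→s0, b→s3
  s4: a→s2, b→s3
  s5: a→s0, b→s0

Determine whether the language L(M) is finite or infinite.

infinite

State s0 is reachable from the start and can reach an accepting state, and it lies on the cycle s0 → s1 → s0.
Traversing that cycle any number of times yields accepted strings of unbounded length, so the language is infinite.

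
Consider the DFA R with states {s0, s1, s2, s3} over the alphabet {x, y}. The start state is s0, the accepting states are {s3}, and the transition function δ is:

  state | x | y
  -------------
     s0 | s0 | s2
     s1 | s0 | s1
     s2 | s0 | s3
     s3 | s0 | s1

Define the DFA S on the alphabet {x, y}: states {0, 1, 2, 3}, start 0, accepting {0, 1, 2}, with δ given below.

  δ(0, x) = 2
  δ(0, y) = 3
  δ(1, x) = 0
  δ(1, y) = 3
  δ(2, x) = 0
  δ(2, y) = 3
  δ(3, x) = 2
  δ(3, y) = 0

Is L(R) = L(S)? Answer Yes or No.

The empty string ε is accepted by S but rejected by R.
So L(R) ≠ L(S).

No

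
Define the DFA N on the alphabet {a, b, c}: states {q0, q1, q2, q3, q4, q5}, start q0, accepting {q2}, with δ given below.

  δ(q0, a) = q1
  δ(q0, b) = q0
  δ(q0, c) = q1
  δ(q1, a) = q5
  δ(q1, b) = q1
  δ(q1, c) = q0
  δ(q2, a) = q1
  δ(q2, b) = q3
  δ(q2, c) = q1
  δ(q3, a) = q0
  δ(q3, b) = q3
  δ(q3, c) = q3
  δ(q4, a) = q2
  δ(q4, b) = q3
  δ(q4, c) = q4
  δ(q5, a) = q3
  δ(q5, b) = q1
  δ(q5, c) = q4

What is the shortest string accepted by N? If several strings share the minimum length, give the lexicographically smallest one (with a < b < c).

aaca

A breadth-first search from q0 reaches an accepting state first via the path q0 → q1 → q5 → q4 → q2 on input aaca.
No string of length < 4 is accepted (BFS exhausts all shorter strings without reaching an accepting state), and aaca is the lexicographically least accepting string of length 4.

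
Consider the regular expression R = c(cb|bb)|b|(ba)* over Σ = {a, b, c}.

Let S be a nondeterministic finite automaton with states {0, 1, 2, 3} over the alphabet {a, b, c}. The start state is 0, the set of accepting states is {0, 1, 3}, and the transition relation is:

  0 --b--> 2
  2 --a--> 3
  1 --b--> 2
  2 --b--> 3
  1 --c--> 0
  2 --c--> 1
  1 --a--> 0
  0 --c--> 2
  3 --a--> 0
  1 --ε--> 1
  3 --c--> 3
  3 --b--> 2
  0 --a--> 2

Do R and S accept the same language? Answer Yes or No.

The string b is accepted by R but rejected by S.
So L(R) ≠ L(S).

No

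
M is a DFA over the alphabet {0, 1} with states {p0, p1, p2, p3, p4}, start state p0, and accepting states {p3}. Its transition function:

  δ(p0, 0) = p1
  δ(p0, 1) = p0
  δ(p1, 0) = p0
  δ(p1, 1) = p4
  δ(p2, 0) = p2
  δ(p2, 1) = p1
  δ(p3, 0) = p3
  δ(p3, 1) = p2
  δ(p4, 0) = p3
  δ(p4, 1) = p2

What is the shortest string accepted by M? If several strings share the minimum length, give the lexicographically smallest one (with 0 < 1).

010

A breadth-first search from p0 reaches an accepting state first via the path p0 → p1 → p4 → p3 on input 010.
No string of length < 3 is accepted (BFS exhausts all shorter strings without reaching an accepting state), and 010 is the lexicographically least accepting string of length 3.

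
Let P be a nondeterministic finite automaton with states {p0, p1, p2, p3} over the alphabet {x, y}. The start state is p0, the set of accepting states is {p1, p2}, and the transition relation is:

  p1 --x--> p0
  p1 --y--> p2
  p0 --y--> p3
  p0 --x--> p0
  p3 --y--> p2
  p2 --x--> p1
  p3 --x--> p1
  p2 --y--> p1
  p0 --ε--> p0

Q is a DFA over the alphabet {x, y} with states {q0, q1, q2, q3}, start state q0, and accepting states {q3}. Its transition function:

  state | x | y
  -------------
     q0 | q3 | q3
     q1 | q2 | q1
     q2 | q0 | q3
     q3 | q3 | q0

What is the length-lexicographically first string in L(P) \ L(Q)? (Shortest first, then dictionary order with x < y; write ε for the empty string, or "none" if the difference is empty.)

The string yy is accepted by P but not by Q.
No shorter string lies in the difference, and yy is the lexicographically first length-2 string in L(P) \ L(Q).

yy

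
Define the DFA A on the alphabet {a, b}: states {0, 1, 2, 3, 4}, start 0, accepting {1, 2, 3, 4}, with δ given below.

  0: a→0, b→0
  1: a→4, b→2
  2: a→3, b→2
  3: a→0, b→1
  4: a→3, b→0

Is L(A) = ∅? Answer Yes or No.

Yes

The states reachable from the start state are {0}.
None of the accepting states {1, 2, 3, 4} is reachable, so no string is accepted and L(A) = ∅.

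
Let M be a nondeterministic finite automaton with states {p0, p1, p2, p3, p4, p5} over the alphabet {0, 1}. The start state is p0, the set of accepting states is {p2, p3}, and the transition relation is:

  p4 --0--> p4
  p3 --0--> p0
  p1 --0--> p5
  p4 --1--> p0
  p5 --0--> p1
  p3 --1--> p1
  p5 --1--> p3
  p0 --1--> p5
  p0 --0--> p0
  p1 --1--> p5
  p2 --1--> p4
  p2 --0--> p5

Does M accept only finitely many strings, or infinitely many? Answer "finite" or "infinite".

State p0 is reachable from the start and can reach an accepting state, and it lies on the cycle p0 → p0.
Traversing that cycle any number of times yields accepted strings of unbounded length, so the language is infinite.

infinite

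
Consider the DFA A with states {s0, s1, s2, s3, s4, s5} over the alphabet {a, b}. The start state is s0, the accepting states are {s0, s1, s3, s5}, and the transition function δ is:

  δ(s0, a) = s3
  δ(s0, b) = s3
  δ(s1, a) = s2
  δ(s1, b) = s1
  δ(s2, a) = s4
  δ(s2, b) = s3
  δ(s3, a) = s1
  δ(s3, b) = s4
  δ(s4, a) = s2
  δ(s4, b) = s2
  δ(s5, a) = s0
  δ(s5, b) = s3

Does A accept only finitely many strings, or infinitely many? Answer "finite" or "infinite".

State s1 is reachable from the start and can reach an accepting state, and it lies on the cycle s1 → s1.
Traversing that cycle any number of times yields accepted strings of unbounded length, so the language is infinite.

infinite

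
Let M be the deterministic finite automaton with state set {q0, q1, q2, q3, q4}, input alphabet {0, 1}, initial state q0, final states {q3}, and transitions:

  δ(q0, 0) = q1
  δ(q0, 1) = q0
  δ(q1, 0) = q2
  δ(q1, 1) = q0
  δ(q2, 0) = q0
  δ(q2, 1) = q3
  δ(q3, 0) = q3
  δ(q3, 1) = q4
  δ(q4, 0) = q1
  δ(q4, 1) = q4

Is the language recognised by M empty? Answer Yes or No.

No

The string 001 is accepted: the run q0 → q1 → q2 → q3 ends in the accepting state q3.
Since at least one string is accepted, L(M) is not empty.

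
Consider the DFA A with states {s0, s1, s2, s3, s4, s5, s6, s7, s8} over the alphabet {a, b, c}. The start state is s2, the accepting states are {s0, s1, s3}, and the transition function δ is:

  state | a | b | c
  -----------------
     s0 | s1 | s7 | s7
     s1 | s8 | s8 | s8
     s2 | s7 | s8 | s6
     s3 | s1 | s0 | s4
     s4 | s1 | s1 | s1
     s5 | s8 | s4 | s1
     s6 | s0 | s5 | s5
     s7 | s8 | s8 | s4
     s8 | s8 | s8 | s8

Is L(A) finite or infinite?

finite

The useful states (reachable from s2 and able to reach an accepting state) are {s0, s1, s2, s4, s5, s6, s7}.
Restricted to these states the transition graph has no cycle, so every accepting path has bounded length and L is finite.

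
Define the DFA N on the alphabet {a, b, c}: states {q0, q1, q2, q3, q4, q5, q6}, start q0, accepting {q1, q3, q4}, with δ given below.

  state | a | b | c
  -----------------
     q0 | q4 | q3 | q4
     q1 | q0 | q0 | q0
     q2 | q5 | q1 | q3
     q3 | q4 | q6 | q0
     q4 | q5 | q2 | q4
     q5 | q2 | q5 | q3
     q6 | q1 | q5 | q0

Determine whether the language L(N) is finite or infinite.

State q0 is reachable from the start and can reach an accepting state, and it lies on the cycle q0 → q3 → q0.
Traversing that cycle any number of times yields accepted strings of unbounded length, so the language is infinite.

infinite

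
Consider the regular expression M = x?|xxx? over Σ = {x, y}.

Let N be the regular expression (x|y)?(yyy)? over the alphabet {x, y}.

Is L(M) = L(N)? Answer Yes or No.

The string xx is accepted by M but rejected by N.
So L(M) ≠ L(N).

No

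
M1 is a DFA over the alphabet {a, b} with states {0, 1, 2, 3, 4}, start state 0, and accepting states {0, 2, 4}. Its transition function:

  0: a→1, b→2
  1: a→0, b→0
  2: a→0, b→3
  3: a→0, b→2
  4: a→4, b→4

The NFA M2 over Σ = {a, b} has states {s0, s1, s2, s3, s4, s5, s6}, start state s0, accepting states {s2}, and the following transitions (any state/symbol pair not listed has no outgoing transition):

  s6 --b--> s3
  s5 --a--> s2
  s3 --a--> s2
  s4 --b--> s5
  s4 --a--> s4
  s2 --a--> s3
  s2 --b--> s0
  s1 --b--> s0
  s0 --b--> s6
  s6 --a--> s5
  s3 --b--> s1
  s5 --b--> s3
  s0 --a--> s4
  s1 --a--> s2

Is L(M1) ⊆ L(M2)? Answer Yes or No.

The empty string ε is in L(M1) but not in L(M2).
So L(M1) ⊄ L(M2).

No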